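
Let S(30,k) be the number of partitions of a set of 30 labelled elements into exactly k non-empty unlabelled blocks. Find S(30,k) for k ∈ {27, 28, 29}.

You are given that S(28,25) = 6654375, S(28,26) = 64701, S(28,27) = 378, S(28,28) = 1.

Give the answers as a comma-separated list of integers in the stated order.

[29] T[29,26]:26*64701+6654375=8336601 · T[29,27]:27*378+64701=74907 · T[29,28]:28*1+378=406 · T[29,29]:29*0+1=1
[30] T[30,27]:27*74907+8336601=10359090 · T[30,28]:28*406+74907=86275 · T[30,29]:29*1+406=435
Read S(30,27) = 10359090, S(30,28) = 86275, S(30,29) = 435.

10359090, 86275, 435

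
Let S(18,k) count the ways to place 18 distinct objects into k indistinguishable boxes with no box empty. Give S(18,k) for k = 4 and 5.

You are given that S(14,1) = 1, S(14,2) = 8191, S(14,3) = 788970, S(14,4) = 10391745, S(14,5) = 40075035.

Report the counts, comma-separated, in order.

@15  (15,1):1·1+0→1, (15,2):8191·2+1→16383, (15,3):788970·3+8191→2375101, (15,4):10391745·4+788970→42355950, (15,5):40075035·5+10391745→210766920
@16  (16,2):16383·2+1→32767, (16,3):2375101·3+16383→7141686, (16,4):42355950·4+2375101→171798901, (16,5):210766920·5+42355950→1096190550
@17  (17,3):7141686·3+32767→21457825, (17,4):171798901·4+7141686→694337290, (17,5):1096190550·5+171798901→5652751651
@18  (18,4):694337290·4+21457825→2798806985, (18,5):5652751651·5+694337290→28958095545
Read S(18,4) = 2798806985, S(18,5) = 28958095545.

2798806985, 28958095545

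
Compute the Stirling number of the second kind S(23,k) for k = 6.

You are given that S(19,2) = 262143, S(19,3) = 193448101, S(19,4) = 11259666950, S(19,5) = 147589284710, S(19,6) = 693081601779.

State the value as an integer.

998969857983405

@20  (20,3):193448101·3+262143→580606446, (20,4):11259666950·4+193448101→45232115901, (20,5):147589284710·5+11259666950→749206090500, (20,6):693081601779·6+147589284710→4306078895384
@21  (21,4):45232115901·4+580606446→181509070050, (21,5):749206090500·5+45232115901→3791262568401, (21,6):4306078895384·6+749206090500→26585679462804
@22  (22,5):3791262568401·5+181509070050→19137821912055, (22,6):26585679462804·6+3791262568401→163305339345225
@23  (23,6):163305339345225·6+19137821912055→998969857983405
Read S(23,6) = 998969857983405.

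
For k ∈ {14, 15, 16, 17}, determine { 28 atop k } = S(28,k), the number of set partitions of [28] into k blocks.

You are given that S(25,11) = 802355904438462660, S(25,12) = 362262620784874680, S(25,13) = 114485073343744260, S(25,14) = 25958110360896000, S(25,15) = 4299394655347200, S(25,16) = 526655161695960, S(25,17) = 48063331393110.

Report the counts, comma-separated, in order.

148782988064375309400, 36060660300744309600, 6539643128396047620, 898741468057510350

row 26: T[26][12]=12·362262620784874680+802355904438462660=5149507353856958820  T[26][13]=13·114485073343744260+362262620784874680=1850568574253550060  T[26][14]=14·25958110360896000+114485073343744260=477898618396288260  T[26][15]=15·4299394655347200+25958110360896000=90449030191104000  T[26][16]=16·526655161695960+4299394655347200=12725877242482560  T[26][17]=17·48063331393110+526655161695960=1343731795378830
row 27: T[27][13]=13·1850568574253550060+5149507353856958820=29206898819153109600  T[27][14]=14·477898618396288260+1850568574253550060=8541149231801585700  T[27][15]=15·90449030191104000+477898618396288260=1834634071262848260  T[27][16]=16·12725877242482560+90449030191104000=294063066070824960  T[27][17]=17·1343731795378830+12725877242482560=35569317763922670
row 28: T[28][14]=14·8541149231801585700+29206898819153109600=148782988064375309400  T[28][15]=15·1834634071262848260+8541149231801585700=36060660300744309600  T[28][16]=16·294063066070824960+1834634071262848260=6539643128396047620  T[28][17]=17·35569317763922670+294063066070824960=898741468057510350
Read S(28,14) = 148782988064375309400, S(28,15) = 36060660300744309600, S(28,16) = 6539643128396047620, S(28,17) = 898741468057510350.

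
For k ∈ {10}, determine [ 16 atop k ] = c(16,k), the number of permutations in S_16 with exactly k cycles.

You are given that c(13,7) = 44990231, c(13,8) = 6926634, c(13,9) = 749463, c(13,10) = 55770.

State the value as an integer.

928095740

@14  (14,8):6926634·13+44990231→135036473, (14,9):749463·13+6926634→16669653, (14,10):55770·13+749463→1474473
@15  (15,9):16669653·14+135036473→368411615, (15,10):1474473·14+16669653→37312275
@16  (16,10):37312275·15+368411615→928095740
Read c(16,10) = 928095740.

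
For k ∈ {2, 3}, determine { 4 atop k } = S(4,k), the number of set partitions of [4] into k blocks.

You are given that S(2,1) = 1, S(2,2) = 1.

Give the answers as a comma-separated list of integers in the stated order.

7, 6

r3: T_3,1=1×1+0=1; T_3,2=2×1+1=3; T_3,3=3×0+1=1
r4: T_4,2=2×3+1=7; T_4,3=3×1+3=6
Read S(4,2) = 7, S(4,3) = 6.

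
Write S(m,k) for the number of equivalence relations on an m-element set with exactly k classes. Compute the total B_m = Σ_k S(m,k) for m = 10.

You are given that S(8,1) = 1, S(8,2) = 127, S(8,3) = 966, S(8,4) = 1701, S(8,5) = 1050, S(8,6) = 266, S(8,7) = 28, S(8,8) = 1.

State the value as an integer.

115975

@9  (9,1):1·1+0→1, (9,2):127·2+1→255, (9,3):966·3+127→3025, (9,4):1701·4+966→7770, (9,5):1050·5+1701→6951, (9,6):266·6+1050→2646, (9,7):28·7+266→462, (9,8):1·8+28→36, (9,9):0·9+1→1
@10  (10,1):1·1+0→1, (10,2):255·2+1→511, (10,3):3025·3+255→9330, (10,4):7770·4+3025→34105, (10,5):6951·5+7770→42525, (10,6):2646·6+6951→22827, (10,7):462·7+2646→5880, (10,8):36·8+462→750, (10,9):1·9+36→45, (10,10):0·10+1→1
B_10 = ΣS(10,k) = 1+511+9330+34105+42525+22827+5880+750+45+1 = 115975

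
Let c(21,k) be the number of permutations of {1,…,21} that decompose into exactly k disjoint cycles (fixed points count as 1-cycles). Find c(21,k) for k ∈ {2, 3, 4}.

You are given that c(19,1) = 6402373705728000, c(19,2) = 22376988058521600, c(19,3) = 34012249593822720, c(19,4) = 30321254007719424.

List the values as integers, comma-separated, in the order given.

[20] T[20,1]:19*6402373705728000+0=121645100408832000 · T[20,2]:19*22376988058521600+6402373705728000=431565146817638400 · T[20,3]:19*34012249593822720+22376988058521600=668609730341153280 · T[20,4]:19*30321254007719424+34012249593822720=610116075740491776
[21] T[21,2]:20*431565146817638400+121645100408832000=8752948036761600000 · T[21,3]:20*668609730341153280+431565146817638400=13803759753640704000 · T[21,4]:20*610116075740491776+668609730341153280=12870931245150988800
Read c(21,2) = 8752948036761600000, c(21,3) = 13803759753640704000, c(21,4) = 12870931245150988800.

8752948036761600000, 13803759753640704000, 12870931245150988800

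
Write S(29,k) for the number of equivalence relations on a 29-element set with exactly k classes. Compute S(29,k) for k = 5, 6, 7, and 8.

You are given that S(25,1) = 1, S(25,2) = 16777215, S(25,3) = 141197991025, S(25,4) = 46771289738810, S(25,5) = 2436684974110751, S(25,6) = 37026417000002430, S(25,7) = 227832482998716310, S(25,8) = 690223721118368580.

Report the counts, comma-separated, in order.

1540200411172850701, 49628317055962639176, 588469772213874823272, 3224318613979279184316

[26] T[26,2]:2*16777215+1=33554431 · T[26,3]:3*141197991025+16777215=423610750290 · T[26,4]:4*46771289738810+141197991025=187226356946265 · T[26,5]:5*2436684974110751+46771289738810=12230196160292565 · T[26,6]:6*37026417000002430+2436684974110751=224595186974125331 · T[26,7]:7*227832482998716310+37026417000002430=1631853797991016600 · T[26,8]:8*690223721118368580+227832482998716310=5749622251945664950
[27] T[27,3]:3*423610750290+33554431=1270865805301 · T[27,4]:4*187226356946265+423610750290=749329038535350 · T[27,5]:5*12230196160292565+187226356946265=61338207158409090 · T[27,6]:6*224595186974125331+12230196160292565=1359801318005044551 · T[27,7]:7*1631853797991016600+224595186974125331=11647571772911241531 · T[27,8]:8*5749622251945664950+1631853797991016600=47628831813556336200
[28] T[28,4]:4*749329038535350+1270865805301=2998587019946701 · T[28,5]:5*61338207158409090+749329038535350=307440364830580800 · T[28,6]:6*1359801318005044551+61338207158409090=8220146115188676396 · T[28,7]:7*11647571772911241531+1359801318005044551=82892803728383735268 · T[28,8]:8*47628831813556336200+11647571772911241531=392678226281361931131
[29] T[29,5]:5*307440364830580800+2998587019946701=1540200411172850701 · T[29,6]:6*8220146115188676396+307440364830580800=49628317055962639176 · T[29,7]:7*82892803728383735268+8220146115188676396=588469772213874823272 · T[29,8]:8*392678226281361931131+82892803728383735268=3224318613979279184316
Read S(29,5) = 1540200411172850701, S(29,6) = 49628317055962639176, S(29,7) = 588469772213874823272, S(29,8) = 3224318613979279184316.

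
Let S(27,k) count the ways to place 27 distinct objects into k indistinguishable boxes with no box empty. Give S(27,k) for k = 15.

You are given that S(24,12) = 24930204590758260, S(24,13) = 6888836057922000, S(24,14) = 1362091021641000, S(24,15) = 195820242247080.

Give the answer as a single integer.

[25] T[25,13]:13*6888836057922000+24930204590758260=114485073343744260 · T[25,14]:14*1362091021641000+6888836057922000=25958110360896000 · T[25,15]:15*195820242247080+1362091021641000=4299394655347200
[26] T[26,14]:14*25958110360896000+114485073343744260=477898618396288260 · T[26,15]:15*4299394655347200+25958110360896000=90449030191104000
[27] T[27,15]:15*90449030191104000+477898618396288260=1834634071262848260
Read S(27,15) = 1834634071262848260.

1834634071262848260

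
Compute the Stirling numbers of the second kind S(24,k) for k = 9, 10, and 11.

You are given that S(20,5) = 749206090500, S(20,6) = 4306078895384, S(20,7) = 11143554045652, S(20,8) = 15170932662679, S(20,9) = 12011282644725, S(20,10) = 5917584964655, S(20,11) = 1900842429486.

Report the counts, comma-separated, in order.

@21  (21,6):4306078895384·6+749206090500→26585679462804, (21,7):11143554045652·7+4306078895384→82310957214948, (21,8):15170932662679·8+11143554045652→132511015347084, (21,9):12011282644725·9+15170932662679→123272476465204, (21,10):5917584964655·10+12011282644725→71187132291275, (21,11):1900842429486·11+5917584964655→26826851689001
@22  (22,7):82310957214948·7+26585679462804→602762379967440, (22,8):132511015347084·8+82310957214948→1142399079991620, (22,9):123272476465204·9+132511015347084→1241963303533920, (22,10):71187132291275·10+123272476465204→835143799377954, (22,11):26826851689001·11+71187132291275→366282500870286
@23  (23,8):1142399079991620·8+602762379967440→9741955019900400, (23,9):1241963303533920·9+1142399079991620→12320068811796900, (23,10):835143799377954·10+1241963303533920→9593401297313460, (23,11):366282500870286·11+835143799377954→4864251308951100
@24  (24,9):12320068811796900·9+9741955019900400→120622574326072500, (24,10):9593401297313460·10+12320068811796900→108254081784931500, (24,11):4864251308951100·11+9593401297313460→63100165695775560
Read S(24,9) = 120622574326072500, S(24,10) = 108254081784931500, S(24,11) = 63100165695775560.

120622574326072500, 108254081784931500, 63100165695775560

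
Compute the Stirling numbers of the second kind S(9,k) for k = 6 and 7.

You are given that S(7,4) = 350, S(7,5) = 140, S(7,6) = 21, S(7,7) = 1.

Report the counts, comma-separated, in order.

r8: T_8,5=5×140+350=1050; T_8,6=6×21+140=266; T_8,7=7×1+21=28
r9: T_9,6=6×266+1050=2646; T_9,7=7×28+266=462
Read S(9,6) = 2646, S(9,7) = 462.

2646, 462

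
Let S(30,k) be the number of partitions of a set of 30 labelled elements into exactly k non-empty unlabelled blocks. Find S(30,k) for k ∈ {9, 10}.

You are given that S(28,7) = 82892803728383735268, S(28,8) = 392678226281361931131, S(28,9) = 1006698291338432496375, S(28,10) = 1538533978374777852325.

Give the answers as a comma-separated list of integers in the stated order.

@29  (29,8):392678226281361931131·8+82892803728383735268→3224318613979279184316, (29,9):1006698291338432496375·9+392678226281361931131→9452962848327254398506, (29,10):1538533978374777852325·10+1006698291338432496375→16392038075086211019625
@30  (30,9):9452962848327254398506·9+3224318613979279184316→88300984248924568770870, (30,10):16392038075086211019625·10+9452962848327254398506→173373343599189364594756
Read S(30,9) = 88300984248924568770870, S(30,10) = 173373343599189364594756.

88300984248924568770870, 173373343599189364594756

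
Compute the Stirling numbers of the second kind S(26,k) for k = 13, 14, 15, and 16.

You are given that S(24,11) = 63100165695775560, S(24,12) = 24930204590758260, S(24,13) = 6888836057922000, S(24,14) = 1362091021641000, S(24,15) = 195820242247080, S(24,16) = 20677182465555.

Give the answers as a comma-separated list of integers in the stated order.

[25] T[25,12]:12*24930204590758260+63100165695775560=362262620784874680 · T[25,13]:13*6888836057922000+24930204590758260=114485073343744260 · T[25,14]:14*1362091021641000+6888836057922000=25958110360896000 · T[25,15]:15*195820242247080+1362091021641000=4299394655347200 · T[25,16]:16*20677182465555+195820242247080=526655161695960
[26] T[26,13]:13*114485073343744260+362262620784874680=1850568574253550060 · T[26,14]:14*25958110360896000+114485073343744260=477898618396288260 · T[26,15]:15*4299394655347200+25958110360896000=90449030191104000 · T[26,16]:16*526655161695960+4299394655347200=12725877242482560
Read S(26,13) = 1850568574253550060, S(26,14) = 477898618396288260, S(26,15) = 90449030191104000, S(26,16) = 12725877242482560.

1850568574253550060, 477898618396288260, 90449030191104000, 12725877242482560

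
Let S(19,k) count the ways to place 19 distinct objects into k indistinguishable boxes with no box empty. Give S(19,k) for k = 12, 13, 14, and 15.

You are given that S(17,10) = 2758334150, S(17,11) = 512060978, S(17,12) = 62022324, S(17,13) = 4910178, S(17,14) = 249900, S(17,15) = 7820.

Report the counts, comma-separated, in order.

23466951300, 2892439160, 243577530, 13916778

r18: T_18,11=11×512060978+2758334150=8391004908; T_18,12=12×62022324+512060978=1256328866; T_18,13=13×4910178+62022324=125854638; T_18,14=14×249900+4910178=8408778; T_18,15=15×7820+249900=367200
r19: T_19,12=12×1256328866+8391004908=23466951300; T_19,13=13×125854638+1256328866=2892439160; T_19,14=14×8408778+125854638=243577530; T_19,15=15×367200+8408778=13916778
Read S(19,12) = 23466951300, S(19,13) = 2892439160, S(19,14) = 243577530, S(19,15) = 13916778.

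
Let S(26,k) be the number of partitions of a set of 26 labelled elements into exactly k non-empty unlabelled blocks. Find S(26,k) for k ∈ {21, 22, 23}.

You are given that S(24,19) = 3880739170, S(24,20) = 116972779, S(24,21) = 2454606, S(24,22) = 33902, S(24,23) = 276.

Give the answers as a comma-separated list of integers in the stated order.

9759104355, 238929405, 4126200

[25] T[25,20]:20*116972779+3880739170=6220194750 · T[25,21]:21*2454606+116972779=168519505 · T[25,22]:22*33902+2454606=3200450 · T[25,23]:23*276+33902=40250
[26] T[26,21]:21*168519505+6220194750=9759104355 · T[26,22]:22*3200450+168519505=238929405 · T[26,23]:23*40250+3200450=4126200
Read S(26,21) = 9759104355, S(26,22) = 238929405, S(26,23) = 4126200.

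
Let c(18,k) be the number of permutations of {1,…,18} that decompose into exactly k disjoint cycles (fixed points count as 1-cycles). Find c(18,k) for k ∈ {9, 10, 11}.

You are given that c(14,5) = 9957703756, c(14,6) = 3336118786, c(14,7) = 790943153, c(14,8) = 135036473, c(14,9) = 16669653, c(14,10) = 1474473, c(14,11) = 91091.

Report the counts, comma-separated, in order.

@15  (15,6):3336118786·14+9957703756→56663366760, (15,7):790943153·14+3336118786→14409322928, (15,8):135036473·14+790943153→2681453775, (15,9):16669653·14+135036473→368411615, (15,10):1474473·14+16669653→37312275, (15,11):91091·14+1474473→2749747
@16  (16,7):14409322928·15+56663366760→272803210680, (16,8):2681453775·15+14409322928→54631129553, (16,9):368411615·15+2681453775→8207628000, (16,10):37312275·15+368411615→928095740, (16,11):2749747·15+37312275→78558480
@17  (17,8):54631129553·16+272803210680→1146901283528, (17,9):8207628000·16+54631129553→185953177553, (17,10):928095740·16+8207628000→23057159840, (17,11):78558480·16+928095740→2185031420
@18  (18,9):185953177553·17+1146901283528→4308105301929, (18,10):23057159840·17+185953177553→577924894833, (18,11):2185031420·17+23057159840→60202693980
Read c(18,9) = 4308105301929, c(18,10) = 577924894833, c(18,11) = 60202693980.

4308105301929, 577924894833, 60202693980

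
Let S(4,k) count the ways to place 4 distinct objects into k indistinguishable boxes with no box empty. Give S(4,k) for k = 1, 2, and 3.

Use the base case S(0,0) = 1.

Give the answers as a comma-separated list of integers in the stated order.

1, 7, 6

@1  (1,1):0·1+1→1
@2  (2,1):1·1+0→1, (2,2):0·2+1→1
@3  (3,1):1·1+0→1, (3,2):1·2+1→3, (3,3):0·3+1→1
@4  (4,1):1·1+0→1, (4,2):3·2+1→7, (4,3):1·3+3→6
Read S(4,1) = 1, S(4,2) = 7, S(4,3) = 6.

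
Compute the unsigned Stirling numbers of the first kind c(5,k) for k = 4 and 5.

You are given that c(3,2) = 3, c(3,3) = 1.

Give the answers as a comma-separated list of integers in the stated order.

10, 1

[4] T[4,3]:3*1+3=6 · T[4,4]:3*0+1=1
[5] T[5,4]:4*1+6=10 · T[5,5]:4*0+1=1
Read c(5,4) = 10, c(5,5) = 1.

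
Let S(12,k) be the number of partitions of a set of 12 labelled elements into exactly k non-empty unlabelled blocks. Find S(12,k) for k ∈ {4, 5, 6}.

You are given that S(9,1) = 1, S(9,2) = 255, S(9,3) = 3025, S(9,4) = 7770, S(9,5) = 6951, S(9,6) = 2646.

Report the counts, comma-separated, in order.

@10  (10,2):255·2+1→511, (10,3):3025·3+255→9330, (10,4):7770·4+3025→34105, (10,5):6951·5+7770→42525, (10,6):2646·6+6951→22827
@11  (11,3):9330·3+511→28501, (11,4):34105·4+9330→145750, (11,5):42525·5+34105→246730, (11,6):22827·6+42525→179487
@12  (12,4):145750·4+28501→611501, (12,5):246730·5+145750→1379400, (12,6):179487·6+246730→1323652
Read S(12,4) = 611501, S(12,5) = 1379400, S(12,6) = 1323652.

611501, 1379400, 1323652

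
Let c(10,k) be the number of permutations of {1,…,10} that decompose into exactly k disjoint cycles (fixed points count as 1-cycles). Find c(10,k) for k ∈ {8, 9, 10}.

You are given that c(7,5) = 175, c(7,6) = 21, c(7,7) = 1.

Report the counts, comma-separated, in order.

870, 45, 1

i=8: T(8,6)=175+7·21=322 | T(8,7)=21+7·1=28 | T(8,8)=1+7·0=1
i=9: T(9,7)=322+8·28=546 | T(9,8)=28+8·1=36 | T(9,9)=1+8·0=1
i=10: T(10,8)=546+9·36=870 | T(10,9)=36+9·1=45 | T(10,10)=1+9·0=1
Read c(10,8) = 870, c(10,9) = 45, c(10,10) = 1.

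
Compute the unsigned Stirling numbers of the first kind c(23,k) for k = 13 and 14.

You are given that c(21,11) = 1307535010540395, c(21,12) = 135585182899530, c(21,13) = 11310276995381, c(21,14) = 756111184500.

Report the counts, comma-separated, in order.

12363045847086207, 971250460939913

i=22: T(22,12)=1307535010540395+21·135585182899530=4154823851430525 | T(22,13)=135585182899530+21·11310276995381=373100999802531 | T(22,14)=11310276995381+21·756111184500=27188611869881
i=23: T(23,13)=4154823851430525+22·373100999802531=12363045847086207 | T(23,14)=373100999802531+22·27188611869881=971250460939913
Read c(23,13) = 12363045847086207, c(23,14) = 971250460939913.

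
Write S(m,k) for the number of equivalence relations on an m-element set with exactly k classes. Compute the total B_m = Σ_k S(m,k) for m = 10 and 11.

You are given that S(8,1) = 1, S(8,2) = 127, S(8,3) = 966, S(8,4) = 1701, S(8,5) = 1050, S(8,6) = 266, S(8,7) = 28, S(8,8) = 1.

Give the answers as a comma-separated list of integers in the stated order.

115975, 678570

r9: T_9,1=1×1+0=1; T_9,2=2×127+1=255; T_9,3=3×966+127=3025; T_9,4=4×1701+966=7770; T_9,5=5×1050+1701=6951; T_9,6=6×266+1050=2646; T_9,7=7×28+266=462; T_9,8=8×1+28=36; T_9,9=9×0+1=1
r10: T_10,1=1×1+0=1; T_10,2=2×255+1=511; T_10,3=3×3025+255=9330; T_10,4=4×7770+3025=34105; T_10,5=5×6951+7770=42525; T_10,6=6×2646+6951=22827; T_10,7=7×462+2646=5880; T_10,8=8×36+462=750; T_10,9=9×1+36=45; T_10,10=10×0+1=1
r11: T_11,1=1×1+0=1; T_11,2=2×511+1=1023; T_11,3=3×9330+511=28501; T_11,4=4×34105+9330=145750; T_11,5=5×42525+34105=246730; T_11,6=6×22827+42525=179487; T_11,7=7×5880+22827=63987; T_11,8=8×750+5880=11880; T_11,9=9×45+750=1155; T_11,10=10×1+45=55; T_11,11=11×0+1=1
B_10 = ΣS(10,k) = 1+511+9330+34105+42525+22827+5880+750+45+1 = 115975
B_11 = ΣS(11,k) = 1+1023+28501+145750+246730+179487+63987+11880+1155+55+1 = 678570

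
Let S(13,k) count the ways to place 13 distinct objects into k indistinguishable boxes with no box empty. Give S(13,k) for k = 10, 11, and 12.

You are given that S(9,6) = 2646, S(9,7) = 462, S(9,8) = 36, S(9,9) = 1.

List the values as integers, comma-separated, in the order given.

39325, 2431, 78

r10: T_10,7=7×462+2646=5880; T_10,8=8×36+462=750; T_10,9=9×1+36=45; T_10,10=10×0+1=1
r11: T_11,8=8×750+5880=11880; T_11,9=9×45+750=1155; T_11,10=10×1+45=55; T_11,11=11×0+1=1
r12: T_12,9=9×1155+11880=22275; T_12,10=10×55+1155=1705; T_12,11=11×1+55=66; T_12,12=12×0+1=1
r13: T_13,10=10×1705+22275=39325; T_13,11=11×66+1705=2431; T_13,12=12×1+66=78
Read S(13,10) = 39325, S(13,11) = 2431, S(13,12) = 78.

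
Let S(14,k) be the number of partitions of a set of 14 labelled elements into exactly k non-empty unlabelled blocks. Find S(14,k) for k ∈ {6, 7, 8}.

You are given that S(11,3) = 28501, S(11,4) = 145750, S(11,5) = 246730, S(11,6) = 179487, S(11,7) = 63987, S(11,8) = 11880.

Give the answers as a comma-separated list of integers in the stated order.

i=12: T(12,4)=28501+4·145750=611501 | T(12,5)=145750+5·246730=1379400 | T(12,6)=246730+6·179487=1323652 | T(12,7)=179487+7·63987=627396 | T(12,8)=63987+8·11880=159027
i=13: T(13,5)=611501+5·1379400=7508501 | T(13,6)=1379400+6·1323652=9321312 | T(13,7)=1323652+7·627396=5715424 | T(13,8)=627396+8·159027=1899612
i=14: T(14,6)=7508501+6·9321312=63436373 | T(14,7)=9321312+7·5715424=49329280 | T(14,8)=5715424+8·1899612=20912320
Read S(14,6) = 63436373, S(14,7) = 49329280, S(14,8) = 20912320.

63436373, 49329280, 20912320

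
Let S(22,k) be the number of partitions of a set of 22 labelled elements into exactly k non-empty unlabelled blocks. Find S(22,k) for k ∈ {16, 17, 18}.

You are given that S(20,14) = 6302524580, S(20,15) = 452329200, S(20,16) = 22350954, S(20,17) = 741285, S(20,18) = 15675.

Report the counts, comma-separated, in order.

26046574004, 1404142047, 53374629

i=21: T(21,15)=6302524580+15·452329200=13087462580 | T(21,16)=452329200+16·22350954=809944464 | T(21,17)=22350954+17·741285=34952799 | T(21,18)=741285+18·15675=1023435
i=22: T(22,16)=13087462580+16·809944464=26046574004 | T(22,17)=809944464+17·34952799=1404142047 | T(22,18)=34952799+18·1023435=53374629
Read S(22,16) = 26046574004, S(22,17) = 1404142047, S(22,18) = 53374629.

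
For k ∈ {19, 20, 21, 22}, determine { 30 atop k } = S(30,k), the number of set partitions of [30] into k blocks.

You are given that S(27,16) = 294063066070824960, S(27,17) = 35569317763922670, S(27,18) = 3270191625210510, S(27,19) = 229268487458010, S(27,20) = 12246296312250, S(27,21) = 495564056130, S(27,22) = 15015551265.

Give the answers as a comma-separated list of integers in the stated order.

7145845579888333500, 581535955088511150, 37058299246258290, 1848018090851790

[28] T[28,17]:17*35569317763922670+294063066070824960=898741468057510350 · T[28,18]:18*3270191625210510+35569317763922670=94432767017711850 · T[28,19]:19*229268487458010+3270191625210510=7626292886912700 · T[28,20]:20*12246296312250+229268487458010=474194413703010 · T[28,21]:21*495564056130+12246296312250=22653141490980 · T[28,22]:22*15015551265+495564056130=825906183960
[29] T[29,18]:18*94432767017711850+898741468057510350=2598531274376323650 · T[29,19]:19*7626292886912700+94432767017711850=239332331869053150 · T[29,20]:20*474194413703010+7626292886912700=17110181160972900 · T[29,21]:21*22653141490980+474194413703010=949910385013590 · T[29,22]:22*825906183960+22653141490980=40823077538100
[30] T[30,19]:19*239332331869053150+2598531274376323650=7145845579888333500 · T[30,20]:20*17110181160972900+239332331869053150=581535955088511150 · T[30,21]:21*949910385013590+17110181160972900=37058299246258290 · T[30,22]:22*40823077538100+949910385013590=1848018090851790
Read S(30,19) = 7145845579888333500, S(30,20) = 581535955088511150, S(30,21) = 37058299246258290, S(30,22) = 1848018090851790.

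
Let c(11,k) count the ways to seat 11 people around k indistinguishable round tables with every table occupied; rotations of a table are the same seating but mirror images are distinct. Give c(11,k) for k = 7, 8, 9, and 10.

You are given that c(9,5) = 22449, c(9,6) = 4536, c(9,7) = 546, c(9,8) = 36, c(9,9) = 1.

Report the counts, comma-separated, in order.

157773, 18150, 1320, 55

r10: T_10,6=9×4536+22449=63273; T_10,7=9×546+4536=9450; T_10,8=9×36+546=870; T_10,9=9×1+36=45; T_10,10=9×0+1=1
r11: T_11,7=10×9450+63273=157773; T_11,8=10×870+9450=18150; T_11,9=10×45+870=1320; T_11,10=10×1+45=55
Read c(11,7) = 157773, c(11,8) = 18150, c(11,9) = 1320, c(11,10) = 55.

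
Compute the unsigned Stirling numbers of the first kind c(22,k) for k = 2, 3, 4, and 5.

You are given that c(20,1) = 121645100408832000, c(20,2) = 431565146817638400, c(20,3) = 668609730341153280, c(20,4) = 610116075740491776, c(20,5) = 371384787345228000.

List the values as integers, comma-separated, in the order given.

186244810780170240000, 298631902863216384000, 284093315901811468800, 181664979520697076096

r21: T_21,1=20×121645100408832000+0=2432902008176640000; T_21,2=20×431565146817638400+121645100408832000=8752948036761600000; T_21,3=20×668609730341153280+431565146817638400=13803759753640704000; T_21,4=20×610116075740491776+668609730341153280=12870931245150988800; T_21,5=20×371384787345228000+610116075740491776=8037811822645051776
r22: T_22,2=21×8752948036761600000+2432902008176640000=186244810780170240000; T_22,3=21×13803759753640704000+8752948036761600000=298631902863216384000; T_22,4=21×12870931245150988800+13803759753640704000=284093315901811468800; T_22,5=21×8037811822645051776+12870931245150988800=181664979520697076096
Read c(22,2) = 186244810780170240000, c(22,3) = 298631902863216384000, c(22,4) = 284093315901811468800, c(22,5) = 181664979520697076096.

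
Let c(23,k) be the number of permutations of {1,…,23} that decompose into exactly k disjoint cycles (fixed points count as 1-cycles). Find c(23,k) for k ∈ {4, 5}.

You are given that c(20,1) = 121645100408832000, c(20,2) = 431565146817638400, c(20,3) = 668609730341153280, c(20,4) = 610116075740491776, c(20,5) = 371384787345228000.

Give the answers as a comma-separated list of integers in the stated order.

r21: T_21,2=20×431565146817638400+121645100408832000=8752948036761600000; T_21,3=20×668609730341153280+431565146817638400=13803759753640704000; T_21,4=20×610116075740491776+668609730341153280=12870931245150988800; T_21,5=20×371384787345228000+610116075740491776=8037811822645051776
r22: T_22,3=21×13803759753640704000+8752948036761600000=298631902863216384000; T_22,4=21×12870931245150988800+13803759753640704000=284093315901811468800; T_22,5=21×8037811822645051776+12870931245150988800=181664979520697076096
r23: T_23,4=22×284093315901811468800+298631902863216384000=6548684852703068697600; T_23,5=22×181664979520697076096+284093315901811468800=4280722865357147142912
Read c(23,4) = 6548684852703068697600, c(23,5) = 4280722865357147142912.

6548684852703068697600, 4280722865357147142912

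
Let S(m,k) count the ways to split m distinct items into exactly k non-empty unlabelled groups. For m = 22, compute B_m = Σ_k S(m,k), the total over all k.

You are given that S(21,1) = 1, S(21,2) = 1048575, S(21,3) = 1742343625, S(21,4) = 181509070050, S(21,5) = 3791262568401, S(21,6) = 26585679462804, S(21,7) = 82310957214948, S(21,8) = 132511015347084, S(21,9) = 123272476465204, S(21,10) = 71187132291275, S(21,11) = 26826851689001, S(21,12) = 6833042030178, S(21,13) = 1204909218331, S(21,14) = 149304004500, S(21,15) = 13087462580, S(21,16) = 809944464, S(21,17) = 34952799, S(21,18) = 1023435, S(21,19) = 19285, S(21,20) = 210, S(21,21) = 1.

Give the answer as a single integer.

4506715738447323

r22: T_22,1=1×1+0=1; T_22,2=2×1048575+1=2097151; T_22,3=3×1742343625+1048575=5228079450; T_22,4=4×181509070050+1742343625=727778623825; T_22,5=5×3791262568401+181509070050=19137821912055; T_22,6=6×26585679462804+3791262568401=163305339345225; T_22,7=7×82310957214948+26585679462804=602762379967440; T_22,8=8×132511015347084+82310957214948=1142399079991620; T_22,9=9×123272476465204+132511015347084=1241963303533920; T_22,10=10×71187132291275+123272476465204=835143799377954; T_22,11=11×26826851689001+71187132291275=366282500870286; T_22,12=12×6833042030178+26826851689001=108823356051137; T_22,13=13×1204909218331+6833042030178=22496861868481; T_22,14=14×149304004500+1204909218331=3295165281331; T_22,15=15×13087462580+149304004500=345615943200; T_22,16=16×809944464+13087462580=26046574004; T_22,17=17×34952799+809944464=1404142047; T_22,18=18×1023435+34952799=53374629; T_22,19=19×19285+1023435=1389850; T_22,20=20×210+19285=23485; T_22,21=21×1+210=231; T_22,22=22×0+1=1
B_22 = ΣS(22,k) = 1+2097151+5228079450+727778623825+19137821912055+163305339345225+602762379967440+1142399079991620+1241963303533920+835143799377954+366282500870286+108823356051137+22496861868481+3295165281331+345615943200+26046574004+1404142047+53374629+1389850+23485+231+1 = 4506715738447323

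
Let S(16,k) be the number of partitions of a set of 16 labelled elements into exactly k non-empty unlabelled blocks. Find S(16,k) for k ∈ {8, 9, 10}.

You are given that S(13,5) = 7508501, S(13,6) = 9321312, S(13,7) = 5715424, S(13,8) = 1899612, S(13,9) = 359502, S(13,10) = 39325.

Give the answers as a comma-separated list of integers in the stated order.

2141764053, 820784250, 193754990

[14] T[14,6]:6*9321312+7508501=63436373 · T[14,7]:7*5715424+9321312=49329280 · T[14,8]:8*1899612+5715424=20912320 · T[14,9]:9*359502+1899612=5135130 · T[14,10]:10*39325+359502=752752
[15] T[15,7]:7*49329280+63436373=408741333 · T[15,8]:8*20912320+49329280=216627840 · T[15,9]:9*5135130+20912320=67128490 · T[15,10]:10*752752+5135130=12662650
[16] T[16,8]:8*216627840+408741333=2141764053 · T[16,9]:9*67128490+216627840=820784250 · T[16,10]:10*12662650+67128490=193754990
Read S(16,8) = 2141764053, S(16,9) = 820784250, S(16,10) = 193754990.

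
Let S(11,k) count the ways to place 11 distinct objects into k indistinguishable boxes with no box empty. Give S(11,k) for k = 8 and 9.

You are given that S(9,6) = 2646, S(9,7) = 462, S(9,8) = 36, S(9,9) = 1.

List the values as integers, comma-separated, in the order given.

r10: T_10,7=7×462+2646=5880; T_10,8=8×36+462=750; T_10,9=9×1+36=45
r11: T_11,8=8×750+5880=11880; T_11,9=9×45+750=1155
Read S(11,8) = 11880, S(11,9) = 1155.

11880, 1155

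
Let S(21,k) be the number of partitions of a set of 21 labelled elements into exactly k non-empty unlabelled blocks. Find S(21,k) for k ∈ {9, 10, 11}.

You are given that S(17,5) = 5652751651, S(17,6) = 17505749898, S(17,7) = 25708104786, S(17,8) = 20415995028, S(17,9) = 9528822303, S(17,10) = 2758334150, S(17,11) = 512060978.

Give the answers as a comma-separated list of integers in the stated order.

123272476465204, 71187132291275, 26826851689001

@18  (18,6):17505749898·6+5652751651→110687251039, (18,7):25708104786·7+17505749898→197462483400, (18,8):20415995028·8+25708104786→189036065010, (18,9):9528822303·9+20415995028→106175395755, (18,10):2758334150·10+9528822303→37112163803, (18,11):512060978·11+2758334150→8391004908
@19  (19,7):197462483400·7+110687251039→1492924634839, (19,8):189036065010·8+197462483400→1709751003480, (19,9):106175395755·9+189036065010→1144614626805, (19,10):37112163803·10+106175395755→477297033785, (19,11):8391004908·11+37112163803→129413217791
@20  (20,8):1709751003480·8+1492924634839→15170932662679, (20,9):1144614626805·9+1709751003480→12011282644725, (20,10):477297033785·10+1144614626805→5917584964655, (20,11):129413217791·11+477297033785→1900842429486
@21  (21,9):12011282644725·9+15170932662679→123272476465204, (21,10):5917584964655·10+12011282644725→71187132291275, (21,11):1900842429486·11+5917584964655→26826851689001
Read S(21,9) = 123272476465204, S(21,10) = 71187132291275, S(21,11) = 26826851689001.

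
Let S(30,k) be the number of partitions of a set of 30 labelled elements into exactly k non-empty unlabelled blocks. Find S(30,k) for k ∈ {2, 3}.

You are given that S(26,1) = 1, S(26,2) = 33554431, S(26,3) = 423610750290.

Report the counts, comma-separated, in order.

536870911, 34314651811530

i=27: T(27,1)=0+1·1=1 | T(27,2)=1+2·33554431=67108863 | T(27,3)=33554431+3·423610750290=1270865805301
i=28: T(28,1)=0+1·1=1 | T(28,2)=1+2·67108863=134217727 | T(28,3)=67108863+3·1270865805301=3812664524766
i=29: T(29,1)=0+1·1=1 | T(29,2)=1+2·134217727=268435455 | T(29,3)=134217727+3·3812664524766=11438127792025
i=30: T(30,2)=1+2·268435455=536870911 | T(30,3)=268435455+3·11438127792025=34314651811530
Read S(30,2) = 536870911, S(30,3) = 34314651811530.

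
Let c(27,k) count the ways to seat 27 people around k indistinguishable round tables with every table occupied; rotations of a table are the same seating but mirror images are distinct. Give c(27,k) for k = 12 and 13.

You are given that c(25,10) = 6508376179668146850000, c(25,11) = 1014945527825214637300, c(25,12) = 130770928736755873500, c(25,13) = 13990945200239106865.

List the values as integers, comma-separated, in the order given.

143271701777645411127300, 16778377273555183648050

row 26: T[26][11]=25·1014945527825214637300+6508376179668146850000=31882014375298512782500  T[26][12]=25·130770928736755873500+1014945527825214637300=4284218746244111474800  T[26][13]=25·13990945200239106865+130770928736755873500=480544558742733545125
row 27: T[27][12]=26·4284218746244111474800+31882014375298512782500=143271701777645411127300  T[27][13]=26·480544558742733545125+4284218746244111474800=16778377273555183648050
Read c(27,12) = 143271701777645411127300, c(27,13) = 16778377273555183648050.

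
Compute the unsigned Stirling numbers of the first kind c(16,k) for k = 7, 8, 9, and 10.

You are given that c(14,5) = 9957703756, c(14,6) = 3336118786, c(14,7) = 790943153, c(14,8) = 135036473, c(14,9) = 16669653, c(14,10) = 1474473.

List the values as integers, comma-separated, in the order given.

272803210680, 54631129553, 8207628000, 928095740

i=15: T(15,6)=9957703756+14·3336118786=56663366760 | T(15,7)=3336118786+14·790943153=14409322928 | T(15,8)=790943153+14·135036473=2681453775 | T(15,9)=135036473+14·16669653=368411615 | T(15,10)=16669653+14·1474473=37312275
i=16: T(16,7)=56663366760+15·14409322928=272803210680 | T(16,8)=14409322928+15·2681453775=54631129553 | T(16,9)=2681453775+15·368411615=8207628000 | T(16,10)=368411615+15·37312275=928095740
Read c(16,7) = 272803210680, c(16,8) = 54631129553, c(16,9) = 8207628000, c(16,10) = 928095740.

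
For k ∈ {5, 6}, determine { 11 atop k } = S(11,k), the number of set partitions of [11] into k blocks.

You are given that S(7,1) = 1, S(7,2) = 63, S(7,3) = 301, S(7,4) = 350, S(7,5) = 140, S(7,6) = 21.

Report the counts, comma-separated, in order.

[8] T[8,2]:2*63+1=127 · T[8,3]:3*301+63=966 · T[8,4]:4*350+301=1701 · T[8,5]:5*140+350=1050 · T[8,6]:6*21+140=266
[9] T[9,3]:3*966+127=3025 · T[9,4]:4*1701+966=7770 · T[9,5]:5*1050+1701=6951 · T[9,6]:6*266+1050=2646
[10] T[10,4]:4*7770+3025=34105 · T[10,5]:5*6951+7770=42525 · T[10,6]:6*2646+6951=22827
[11] T[11,5]:5*42525+34105=246730 · T[11,6]:6*22827+42525=179487
Read S(11,5) = 246730, S(11,6) = 179487.

246730, 179487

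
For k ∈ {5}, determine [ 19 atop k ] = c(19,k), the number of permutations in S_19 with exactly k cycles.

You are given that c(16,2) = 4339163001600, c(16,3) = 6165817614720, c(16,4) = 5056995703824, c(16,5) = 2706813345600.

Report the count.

17950712280921504

r17: T_17,3=16×6165817614720+4339163001600=102992244837120; T_17,4=16×5056995703824+6165817614720=87077748875904; T_17,5=16×2706813345600+5056995703824=48366009233424
r18: T_18,4=17×87077748875904+102992244837120=1583313975727488; T_18,5=17×48366009233424+87077748875904=909299905844112
r19: T_19,5=18×909299905844112+1583313975727488=17950712280921504
Read c(19,5) = 17950712280921504.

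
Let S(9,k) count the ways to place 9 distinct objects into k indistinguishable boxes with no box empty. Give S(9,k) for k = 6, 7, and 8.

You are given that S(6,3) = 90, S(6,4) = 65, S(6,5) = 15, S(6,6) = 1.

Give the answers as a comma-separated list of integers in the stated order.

@7  (7,4):65·4+90→350, (7,5):15·5+65→140, (7,6):1·6+15→21, (7,7):0·7+1→1
@8  (8,5):140·5+350→1050, (8,6):21·6+140→266, (8,7):1·7+21→28, (8,8):0·8+1→1
@9  (9,6):266·6+1050→2646, (9,7):28·7+266→462, (9,8):1·8+28→36
Read S(9,6) = 2646, S(9,7) = 462, S(9,8) = 36.

2646, 462, 36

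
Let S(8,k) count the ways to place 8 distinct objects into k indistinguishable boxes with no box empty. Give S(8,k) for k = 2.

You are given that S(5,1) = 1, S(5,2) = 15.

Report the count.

r6: T_6,1=1×1+0=1; T_6,2=2×15+1=31
r7: T_7,1=1×1+0=1; T_7,2=2×31+1=63
r8: T_8,2=2×63+1=127
Read S(8,2) = 127.

127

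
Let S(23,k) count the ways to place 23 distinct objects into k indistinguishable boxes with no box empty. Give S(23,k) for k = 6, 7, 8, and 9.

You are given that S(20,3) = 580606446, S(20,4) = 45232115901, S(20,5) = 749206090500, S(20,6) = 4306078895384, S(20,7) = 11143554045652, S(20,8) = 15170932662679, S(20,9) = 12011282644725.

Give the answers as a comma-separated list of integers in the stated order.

998969857983405, 4382641999117305, 9741955019900400, 12320068811796900

@21  (21,4):45232115901·4+580606446→181509070050, (21,5):749206090500·5+45232115901→3791262568401, (21,6):4306078895384·6+749206090500→26585679462804, (21,7):11143554045652·7+4306078895384→82310957214948, (21,8):15170932662679·8+11143554045652→132511015347084, (21,9):12011282644725·9+15170932662679→123272476465204
@22  (22,5):3791262568401·5+181509070050→19137821912055, (22,6):26585679462804·6+3791262568401→163305339345225, (22,7):82310957214948·7+26585679462804→602762379967440, (22,8):132511015347084·8+82310957214948→1142399079991620, (22,9):123272476465204·9+132511015347084→1241963303533920
@23  (23,6):163305339345225·6+19137821912055→998969857983405, (23,7):602762379967440·7+163305339345225→4382641999117305, (23,8):1142399079991620·8+602762379967440→9741955019900400, (23,9):1241963303533920·9+1142399079991620→12320068811796900
Read S(23,6) = 998969857983405, S(23,7) = 4382641999117305, S(23,8) = 9741955019900400, S(23,9) = 12320068811796900.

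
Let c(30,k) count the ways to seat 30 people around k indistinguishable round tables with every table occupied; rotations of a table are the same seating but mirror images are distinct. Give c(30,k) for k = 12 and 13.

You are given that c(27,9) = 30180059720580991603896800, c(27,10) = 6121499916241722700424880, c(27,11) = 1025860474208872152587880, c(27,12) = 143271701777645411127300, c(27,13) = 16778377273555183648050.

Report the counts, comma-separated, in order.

6097272817323042122728617800, 796974693974455191377937300

r28: T_28,10=27×6121499916241722700424880+30180059720580991603896800=195460557459107504515368560; T_28,11=27×1025860474208872152587880+6121499916241722700424880=33819732719881270820297640; T_28,12=27×143271701777645411127300+1025860474208872152587880=4894196422205298253024980; T_28,13=27×16778377273555183648050+143271701777645411127300=596287888163635369624650
r29: T_29,11=28×33819732719881270820297640+195460557459107504515368560=1142413073615783087483702480; T_29,12=28×4894196422205298253024980+33819732719881270820297640=170857232541629621904997080; T_29,13=28×596287888163635369624650+4894196422205298253024980=21590257290787088602515180
r30: T_30,12=29×170857232541629621904997080+1142413073615783087483702480=6097272817323042122728617800; T_30,13=29×21590257290787088602515180+170857232541629621904997080=796974693974455191377937300
Read c(30,12) = 6097272817323042122728617800, c(30,13) = 796974693974455191377937300.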